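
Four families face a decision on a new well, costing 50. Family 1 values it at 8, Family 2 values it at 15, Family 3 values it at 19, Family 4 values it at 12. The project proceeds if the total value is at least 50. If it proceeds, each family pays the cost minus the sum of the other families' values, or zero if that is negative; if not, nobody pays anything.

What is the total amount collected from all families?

38

Total value 54 ≥ cost 50, so it is built.
Family 1: others sum to 46; max(0, 50 - 46) = 4.
Family 2: others sum to 39; max(0, 50 - 39) = 11.
Family 3: others sum to 35; max(0, 50 - 35) = 15.
Family 4: others sum to 42; max(0, 50 - 42) = 8.
Total collected = 4 + 11 + 15 + 8 = 38.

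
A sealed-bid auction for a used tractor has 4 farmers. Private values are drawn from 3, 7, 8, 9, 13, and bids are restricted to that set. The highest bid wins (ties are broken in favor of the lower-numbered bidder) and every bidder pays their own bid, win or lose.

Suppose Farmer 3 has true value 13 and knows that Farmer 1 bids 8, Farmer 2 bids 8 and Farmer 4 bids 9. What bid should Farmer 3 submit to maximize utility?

9

Bid 3: loses but pays 3, utility -3.
Bid 7: loses but pays 7, utility -7.
Bid 8: loses but pays 8, utility -8.
Bid 9: wins, pays 9, utility 13 - 9 = 4.
Bid 13: wins, pays 13, utility 13 - 13 = 0.
The best choice is 9 with utility 4.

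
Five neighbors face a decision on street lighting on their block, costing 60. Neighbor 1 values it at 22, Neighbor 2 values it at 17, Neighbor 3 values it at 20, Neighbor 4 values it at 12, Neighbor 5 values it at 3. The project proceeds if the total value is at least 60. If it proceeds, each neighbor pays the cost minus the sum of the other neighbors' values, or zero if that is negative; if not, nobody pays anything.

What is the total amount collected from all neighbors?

17

Total value 74 ≥ cost 60, so it is built.
Neighbor 1: others sum to 52; max(0, 60 - 52) = 8.
Neighbor 2: others sum to 57; max(0, 60 - 57) = 3.
Neighbor 3: others sum to 54; max(0, 60 - 54) = 6.
Neighbor 4: others sum to 62; max(0, 60 - 62) = 0.
Neighbor 5: others sum to 71; max(0, 60 - 71) = 0.
Total collected = 8 + 3 + 6 + 0 + 0 = 17.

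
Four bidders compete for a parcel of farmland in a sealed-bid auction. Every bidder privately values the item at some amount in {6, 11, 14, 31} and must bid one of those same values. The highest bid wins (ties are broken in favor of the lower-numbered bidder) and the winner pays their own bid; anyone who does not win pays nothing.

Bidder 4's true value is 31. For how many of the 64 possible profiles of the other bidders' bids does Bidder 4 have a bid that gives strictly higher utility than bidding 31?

8

Others bid (6, 6, 6): truth gives 0; bid 11 gives 20 > 0. Violating.
Others bid (6, 6, 11): truth gives 0; bid 14 gives 17 > 0. Violating.
Others bid (6, 11, 6): truth gives 0; bid 14 gives 17 > 0. Violating.
Others bid (6, 11, 11): truth gives 0; bid 14 gives 17 > 0. Violating.
Others bid (6, 6, 14): truth gives 0; no alternative beats it.
Others bid (6, 6, 31): truth gives 0; no alternative beats it.
(Checking all 64 profiles: 8 have a profitable deviation, 56 do not.)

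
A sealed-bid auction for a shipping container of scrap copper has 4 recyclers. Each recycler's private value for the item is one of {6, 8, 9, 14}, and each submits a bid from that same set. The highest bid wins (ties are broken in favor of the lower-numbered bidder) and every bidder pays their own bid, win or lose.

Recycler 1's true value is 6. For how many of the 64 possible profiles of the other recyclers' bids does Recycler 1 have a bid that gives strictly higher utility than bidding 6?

26

Others bid (6, 6, 8): truth gives -6; bid 8 gives -2 > -6. Violating.
Others bid (6, 6, 9): truth gives -6; bid 9 gives -3 > -6. Violating.
Others bid (6, 8, 6): truth gives -6; bid 8 gives -2 > -6. Violating.
Others bid (6, 8, 8): truth gives -6; bid 8 gives -2 > -6. Violating.
Others bid (6, 6, 6): truth gives 0; no alternative beats it.
Others bid (6, 6, 14): truth gives -6; no alternative beats it.
(Checking all 64 profiles: 26 have a profitable deviation, 38 do not.)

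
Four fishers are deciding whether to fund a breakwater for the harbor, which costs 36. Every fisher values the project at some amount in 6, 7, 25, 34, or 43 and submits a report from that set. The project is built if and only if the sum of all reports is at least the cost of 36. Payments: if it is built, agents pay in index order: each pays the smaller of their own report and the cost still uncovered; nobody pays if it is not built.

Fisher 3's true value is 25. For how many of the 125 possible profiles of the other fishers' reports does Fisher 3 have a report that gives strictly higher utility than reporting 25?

12

Others report (6, 6, 25): truth gives 1; report 6 gives 19 > 1. Violating.
Others report (6, 6, 34): truth gives 1; report 6 gives 19 > 1. Violating.
Others report (6, 6, 43): truth gives 1; report 6 gives 19 > 1. Violating.
Others report (6, 7, 25): truth gives 2; report 6 gives 19 > 2. Violating.
Others report (6, 6, 6): truth gives 1; no alternative beats it.
Others report (6, 6, 7): truth gives 1; no alternative beats it.
(Checking all 125 profiles: 12 have a profitable deviation, 113 do not.)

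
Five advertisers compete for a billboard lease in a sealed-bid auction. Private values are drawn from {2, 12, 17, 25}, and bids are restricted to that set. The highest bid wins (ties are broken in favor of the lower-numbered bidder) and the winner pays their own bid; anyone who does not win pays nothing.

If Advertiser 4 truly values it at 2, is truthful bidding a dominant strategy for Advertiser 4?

Check each profile of the others' bids and compare truth against every alternative bid.
Others bid (2, 2, 2, 2): truth gives 0, best alternative gives -10.
Others bid (2, 2, 2, 12): truth gives 0, best alternative gives -10.
Others bid (2, 2, 2, 17): truth gives 0, best alternative gives 0.
Others bid (2, 2, 2, 25): truth gives 0, best alternative gives 0.
Others bid (2, 2, 12, 2): truth gives 0, best alternative gives 0.
Others bid (2, 2, 12, 12): truth gives 0, best alternative gives 0.
(Remaining 250 profiles checked similarly; truth is weakly best in each.)
In every case the truthful bid is at least as good as any alternative, so it is a dominant strategy.

Yes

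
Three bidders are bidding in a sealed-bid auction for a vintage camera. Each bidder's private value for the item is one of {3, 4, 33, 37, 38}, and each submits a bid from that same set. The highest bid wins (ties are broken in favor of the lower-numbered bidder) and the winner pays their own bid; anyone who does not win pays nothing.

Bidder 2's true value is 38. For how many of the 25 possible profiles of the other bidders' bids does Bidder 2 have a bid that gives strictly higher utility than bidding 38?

12

Others bid (3, 3): truth gives 0; bid 4 gives 34 > 0. Violating.
Others bid (3, 4): truth gives 0; bid 4 gives 34 > 0. Violating.
Others bid (3, 33): truth gives 0; bid 33 gives 5 > 0. Violating.
Others bid (3, 37): truth gives 0; bid 37 gives 1 > 0. Violating.
Others bid (3, 38): truth gives 0; no alternative beats it.
Others bid (4, 38): truth gives 0; no alternative beats it.
(Checking all 25 profiles: 12 have a profitable deviation, 13 do not.)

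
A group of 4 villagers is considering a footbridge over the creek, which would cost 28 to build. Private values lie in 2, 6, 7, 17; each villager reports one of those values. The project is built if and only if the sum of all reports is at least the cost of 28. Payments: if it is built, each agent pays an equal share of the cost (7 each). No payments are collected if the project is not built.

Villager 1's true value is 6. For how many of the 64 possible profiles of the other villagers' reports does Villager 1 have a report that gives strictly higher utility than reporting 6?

6

Others report (2, 6, 17): truth gives -1; report 2 gives 0 > -1. Violating.
Others report (2, 17, 6): truth gives -1; report 2 gives 0 > -1. Violating.
Others report (6, 2, 17): truth gives -1; report 2 gives 0 > -1. Violating.
Others report (6, 17, 2): truth gives -1; report 2 gives 0 > -1. Violating.
Others report (2, 2, 2): truth gives 0; no alternative beats it.
Others report (2, 2, 6): truth gives 0; no alternative beats it.
(Checking all 64 profiles: 6 have a profitable deviation, 58 do not.)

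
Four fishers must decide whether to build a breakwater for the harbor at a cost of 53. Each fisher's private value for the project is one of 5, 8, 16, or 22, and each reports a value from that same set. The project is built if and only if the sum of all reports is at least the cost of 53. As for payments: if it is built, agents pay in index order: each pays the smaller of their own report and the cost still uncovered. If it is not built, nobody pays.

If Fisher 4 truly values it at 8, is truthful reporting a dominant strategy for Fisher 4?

Check each profile of the others' reports and compare truth against every alternative report.
Others report (16, 16, 22): truth gives 8, best alternative gives 8.
Others report (16, 22, 16): truth gives 8, best alternative gives 8.
Others report (16, 22, 22): truth gives 8, best alternative gives 8.
Others report (22, 16, 16): truth gives 8, best alternative gives 8.
Others report (22, 16, 22): truth gives 8, best alternative gives 8.
Others report (22, 22, 16): truth gives 8, best alternative gives 8.
(Remaining 58 profiles checked similarly; truth is weakly best in each.)
In every case the truthful report is at least as good as any alternative, so it is a dominant strategy.

Yes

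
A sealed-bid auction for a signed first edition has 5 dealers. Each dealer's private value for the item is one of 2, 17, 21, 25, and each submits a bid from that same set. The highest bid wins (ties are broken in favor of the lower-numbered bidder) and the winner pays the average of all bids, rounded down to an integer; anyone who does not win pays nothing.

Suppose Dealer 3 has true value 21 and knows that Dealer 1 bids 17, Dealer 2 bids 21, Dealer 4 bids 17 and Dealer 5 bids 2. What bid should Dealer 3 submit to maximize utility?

Bid 2: loses, pays 0, utility 0.
Bid 17: loses, pays 0, utility 0.
Bid 21: loses, pays 0, utility 0.
Bid 25: wins, pays 16, utility 21 - 16 = 5.
The best choice is 25 with utility 5.

25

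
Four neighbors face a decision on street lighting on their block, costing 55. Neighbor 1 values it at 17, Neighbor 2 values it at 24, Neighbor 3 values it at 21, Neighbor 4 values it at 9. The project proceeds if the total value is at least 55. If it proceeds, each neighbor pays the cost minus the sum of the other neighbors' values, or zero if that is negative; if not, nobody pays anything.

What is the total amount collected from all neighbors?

14

Total value 71 ≥ cost 55, so it is built.
Neighbor 1: others sum to 54; max(0, 55 - 54) = 1.
Neighbor 2: others sum to 47; max(0, 55 - 47) = 8.
Neighbor 3: others sum to 50; max(0, 55 - 50) = 5.
Neighbor 4: others sum to 62; max(0, 55 - 62) = 0.
Total collected = 1 + 8 + 5 + 0 = 14.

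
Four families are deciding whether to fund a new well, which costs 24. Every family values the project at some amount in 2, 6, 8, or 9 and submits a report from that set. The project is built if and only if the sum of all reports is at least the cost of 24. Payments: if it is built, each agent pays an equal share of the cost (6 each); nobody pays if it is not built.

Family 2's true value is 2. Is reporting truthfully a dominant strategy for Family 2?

Yes

Check each profile of the others' reports and compare truth against every alternative report.
Others report (2, 8, 8): truth gives 0, best alternative gives -4.
Others report (2, 8, 9): truth gives 0, best alternative gives -4.
Others report (2, 9, 8): truth gives 0, best alternative gives -4.
Others report (2, 9, 9): truth gives 0, best alternative gives -4.
Others report (6, 6, 6): truth gives 0, best alternative gives -4.
Others report (6, 6, 8): truth gives 0, best alternative gives -4.
(Remaining 58 profiles checked similarly; truth is weakly best in each.)
In every case the truthful report is at least as good as any alternative, so it is a dominant strategy.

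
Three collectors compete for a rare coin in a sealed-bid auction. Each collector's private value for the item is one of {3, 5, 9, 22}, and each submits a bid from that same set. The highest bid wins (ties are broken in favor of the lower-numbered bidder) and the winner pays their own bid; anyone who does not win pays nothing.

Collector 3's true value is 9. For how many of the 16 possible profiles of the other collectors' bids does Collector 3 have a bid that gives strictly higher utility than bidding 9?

1

Others bid (3, 3): truth gives 0; bid 5 gives 4 > 0. Violating.
Others bid (3, 5): truth gives 0; no alternative beats it.
Others bid (3, 9): truth gives 0; no alternative beats it.
(Checking all 16 profiles: 1 has a profitable deviation, 15 do not.)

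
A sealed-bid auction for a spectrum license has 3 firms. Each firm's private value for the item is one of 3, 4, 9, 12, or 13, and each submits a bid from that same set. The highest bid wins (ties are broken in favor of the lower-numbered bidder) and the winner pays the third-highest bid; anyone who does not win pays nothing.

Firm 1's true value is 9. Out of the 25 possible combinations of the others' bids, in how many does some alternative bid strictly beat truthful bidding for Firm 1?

Others bid (3, 12): truth gives 0; bid 12 gives 6 > 0. Violating.
Others bid (3, 13): truth gives 0; bid 13 gives 6 > 0. Violating.
Others bid (4, 12): truth gives 0; bid 12 gives 5 > 0. Violating.
Others bid (4, 13): truth gives 0; bid 13 gives 5 > 0. Violating.
Others bid (3, 3): truth gives 6; no alternative beats it.
Others bid (3, 4): truth gives 6; no alternative beats it.
(Checking all 25 profiles: 8 have a profitable deviation, 17 do not.)

8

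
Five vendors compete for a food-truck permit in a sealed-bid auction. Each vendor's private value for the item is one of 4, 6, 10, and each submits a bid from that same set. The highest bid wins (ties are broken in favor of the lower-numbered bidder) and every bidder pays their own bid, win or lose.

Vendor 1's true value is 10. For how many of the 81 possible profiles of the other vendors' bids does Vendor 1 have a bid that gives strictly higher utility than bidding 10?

16

Others bid (4, 4, 4, 4): truth gives 0; bid 4 gives 6 > 0. Violating.
Others bid (4, 4, 4, 6): truth gives 0; bid 6 gives 4 > 0. Violating.
Others bid (4, 4, 6, 4): truth gives 0; bid 6 gives 4 > 0. Violating.
Others bid (4, 4, 6, 6): truth gives 0; bid 6 gives 4 > 0. Violating.
Others bid (4, 4, 4, 10): truth gives 0; no alternative beats it.
Others bid (4, 4, 6, 10): truth gives 0; no alternative beats it.
(Checking all 81 profiles: 16 have a profitable deviation, 65 do not.)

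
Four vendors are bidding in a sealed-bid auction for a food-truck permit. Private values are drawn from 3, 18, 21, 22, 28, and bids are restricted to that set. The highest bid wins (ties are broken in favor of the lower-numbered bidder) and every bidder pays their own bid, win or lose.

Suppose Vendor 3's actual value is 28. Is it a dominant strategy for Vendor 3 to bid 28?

Consider the case where Vendor 1 bids 3, Vendor 2 bids 3 and Vendor 4 bids 3.
Truthful bid 28: wins, pays 28, utility 28 - 28 = 0.
Bid 18 instead: wins, pays 18, utility 28 - 18 = 10.
Since 10 > 0, bidding 18 is strictly better here, so truthful bidding is not dominant.

No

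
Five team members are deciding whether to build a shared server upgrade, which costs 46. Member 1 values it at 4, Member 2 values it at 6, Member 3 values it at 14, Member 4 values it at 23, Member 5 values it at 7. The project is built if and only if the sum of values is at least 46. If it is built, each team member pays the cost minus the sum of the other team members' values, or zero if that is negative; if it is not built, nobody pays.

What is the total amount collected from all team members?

21

Total value 54 ≥ cost 46, so it is built.
Member 1: others sum to 50; max(0, 46 - 50) = 0.
Member 2: others sum to 48; max(0, 46 - 48) = 0.
Member 3: others sum to 40; max(0, 46 - 40) = 6.
Member 4: others sum to 31; max(0, 46 - 31) = 15.
Member 5: others sum to 47; max(0, 46 - 47) = 0.
Total collected = 0 + 0 + 6 + 15 + 0 = 21.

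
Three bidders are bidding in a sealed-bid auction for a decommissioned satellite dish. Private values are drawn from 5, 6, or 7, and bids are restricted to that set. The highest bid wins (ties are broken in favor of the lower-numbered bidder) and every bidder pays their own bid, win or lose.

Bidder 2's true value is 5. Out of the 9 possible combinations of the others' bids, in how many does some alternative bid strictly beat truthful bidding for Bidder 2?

Others bid (5, 5): truth gives -5; bid 6 gives -1 > -5. Violating.
Others bid (5, 6): truth gives -5; bid 6 gives -1 > -5. Violating.
Others bid (5, 7): truth gives -5; bid 7 gives -2 > -5. Violating.
Others bid (6, 5): truth gives -5; bid 7 gives -2 > -5. Violating.
Others bid (7, 5): truth gives -5; no alternative beats it.
Others bid (7, 6): truth gives -5; no alternative beats it.
(Checking all 9 profiles: 6 have a profitable deviation, 3 do not.)

6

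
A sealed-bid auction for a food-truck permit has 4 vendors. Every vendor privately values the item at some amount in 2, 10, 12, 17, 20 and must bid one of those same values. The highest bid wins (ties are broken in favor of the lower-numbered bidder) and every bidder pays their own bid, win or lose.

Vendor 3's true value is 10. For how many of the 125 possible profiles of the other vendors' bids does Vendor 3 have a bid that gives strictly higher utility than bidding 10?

Others bid (2, 2, 12): truth gives -10; bid 2 gives -2 > -10. Violating.
Others bid (2, 2, 17): truth gives -10; bid 2 gives -2 > -10. Violating.
Others bid (2, 2, 20): truth gives -10; bid 2 gives -2 > -10. Violating.
Others bid (2, 10, 2): truth gives -10; bid 2 gives -2 > -10. Violating.
Others bid (2, 2, 2): truth gives 0; no alternative beats it.
Others bid (2, 2, 10): truth gives 0; no alternative beats it.
(Checking all 125 profiles: 123 have a profitable deviation, 2 do not.)

123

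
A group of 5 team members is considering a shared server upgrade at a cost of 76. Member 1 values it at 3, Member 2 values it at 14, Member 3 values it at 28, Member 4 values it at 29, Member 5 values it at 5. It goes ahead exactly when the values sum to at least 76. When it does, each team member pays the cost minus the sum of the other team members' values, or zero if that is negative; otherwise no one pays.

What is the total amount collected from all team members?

Total value 79 ≥ cost 76, so it is built.
Member 1: others sum to 76; max(0, 76 - 76) = 0.
Member 2: others sum to 65; max(0, 76 - 65) = 11.
Member 3: others sum to 51; max(0, 76 - 51) = 25.
Member 4: others sum to 50; max(0, 76 - 50) = 26.
Member 5: others sum to 74; max(0, 76 - 74) = 2.
Total collected = 0 + 11 + 25 + 26 + 2 = 64.

64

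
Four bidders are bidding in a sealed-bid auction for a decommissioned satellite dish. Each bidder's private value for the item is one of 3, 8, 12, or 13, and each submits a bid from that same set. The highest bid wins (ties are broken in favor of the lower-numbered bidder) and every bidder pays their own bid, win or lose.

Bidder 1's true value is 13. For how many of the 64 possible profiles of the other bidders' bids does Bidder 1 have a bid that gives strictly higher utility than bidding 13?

Others bid (3, 3, 3): truth gives 0; bid 3 gives 10 > 0. Violating.
Others bid (3, 3, 8): truth gives 0; bid 8 gives 5 > 0. Violating.
Others bid (3, 3, 12): truth gives 0; bid 12 gives 1 > 0. Violating.
Others bid (3, 8, 3): truth gives 0; bid 8 gives 5 > 0. Violating.
Others bid (3, 3, 13): truth gives 0; no alternative beats it.
Others bid (3, 8, 13): truth gives 0; no alternative beats it.
(Checking all 64 profiles: 27 have a profitable deviation, 37 do not.)

27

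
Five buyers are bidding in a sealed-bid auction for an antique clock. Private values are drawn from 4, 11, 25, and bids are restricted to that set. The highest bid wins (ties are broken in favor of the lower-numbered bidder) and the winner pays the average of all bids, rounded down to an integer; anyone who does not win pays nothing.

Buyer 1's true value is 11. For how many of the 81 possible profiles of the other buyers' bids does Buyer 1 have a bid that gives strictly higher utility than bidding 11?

Others bid (4, 4, 4, 4): truth gives 6; bid 4 gives 7 > 6. Violating.
Others bid (4, 4, 4, 11): truth gives 5; no alternative beats it.
Others bid (4, 4, 4, 25): truth gives 0; no alternative beats it.
(Checking all 81 profiles: 1 has a profitable deviation, 80 do not.)

1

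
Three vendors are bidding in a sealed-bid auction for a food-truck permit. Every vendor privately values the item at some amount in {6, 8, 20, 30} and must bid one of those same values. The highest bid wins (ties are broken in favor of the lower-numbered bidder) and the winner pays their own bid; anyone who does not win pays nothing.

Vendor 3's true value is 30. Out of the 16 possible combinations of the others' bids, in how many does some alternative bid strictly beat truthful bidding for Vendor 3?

4

Others bid (6, 6): truth gives 0; bid 8 gives 22 > 0. Violating.
Others bid (6, 8): truth gives 0; bid 20 gives 10 > 0. Violating.
Others bid (8, 6): truth gives 0; bid 20 gives 10 > 0. Violating.
Others bid (8, 8): truth gives 0; bid 20 gives 10 > 0. Violating.
Others bid (6, 20): truth gives 0; no alternative beats it.
Others bid (6, 30): truth gives 0; no alternative beats it.
(Checking all 16 profiles: 4 have a profitable deviation, 12 do not.)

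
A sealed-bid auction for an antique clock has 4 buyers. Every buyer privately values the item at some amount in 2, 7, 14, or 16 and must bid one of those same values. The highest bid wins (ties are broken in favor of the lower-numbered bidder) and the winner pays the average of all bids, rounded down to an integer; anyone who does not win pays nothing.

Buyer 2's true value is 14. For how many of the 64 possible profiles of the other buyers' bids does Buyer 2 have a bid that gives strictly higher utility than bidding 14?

Others bid (2, 2, 2): truth gives 9; bid 7 gives 11 > 9. Violating.
Others bid (2, 2, 7): truth gives 8; bid 7 gives 10 > 8. Violating.
Others bid (2, 2, 16): truth gives 0; bid 16 gives 5 > 0. Violating.
Others bid (2, 7, 2): truth gives 8; bid 7 gives 10 > 8. Violating.
Others bid (2, 2, 14): truth gives 6; no alternative beats it.
Others bid (2, 7, 14): truth gives 5; no alternative beats it.
(Checking all 64 profiles: 30 have a profitable deviation, 34 do not.)

30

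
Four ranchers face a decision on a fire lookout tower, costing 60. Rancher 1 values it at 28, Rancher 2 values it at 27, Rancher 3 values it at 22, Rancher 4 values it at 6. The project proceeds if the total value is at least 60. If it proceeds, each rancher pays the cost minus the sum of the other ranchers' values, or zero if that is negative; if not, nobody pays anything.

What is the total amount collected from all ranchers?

Total value 83 ≥ cost 60, so it is built.
Rancher 1: others sum to 55; max(0, 60 - 55) = 5.
Rancher 2: others sum to 56; max(0, 60 - 56) = 4.
Rancher 3: others sum to 61; max(0, 60 - 61) = 0.
Rancher 4: others sum to 77; max(0, 60 - 77) = 0.
Total collected = 5 + 4 + 0 + 0 = 9.

9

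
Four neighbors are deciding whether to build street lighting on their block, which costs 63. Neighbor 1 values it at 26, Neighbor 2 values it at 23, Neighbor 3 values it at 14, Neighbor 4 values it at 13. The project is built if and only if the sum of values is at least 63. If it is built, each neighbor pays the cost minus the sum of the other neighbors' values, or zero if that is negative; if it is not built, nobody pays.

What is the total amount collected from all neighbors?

Total value 76 ≥ cost 63, so it is built.
Neighbor 1: others sum to 50; max(0, 63 - 50) = 13.
Neighbor 2: others sum to 53; max(0, 63 - 53) = 10.
Neighbor 3: others sum to 62; max(0, 63 - 62) = 1.
Neighbor 4: others sum to 63; max(0, 63 - 63) = 0.
Total collected = 13 + 10 + 1 + 0 = 24.

24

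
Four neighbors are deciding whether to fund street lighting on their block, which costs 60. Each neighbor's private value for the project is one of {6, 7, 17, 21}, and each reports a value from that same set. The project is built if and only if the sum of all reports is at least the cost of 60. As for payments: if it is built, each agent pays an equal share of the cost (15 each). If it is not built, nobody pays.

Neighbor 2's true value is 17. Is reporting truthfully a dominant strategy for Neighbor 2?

No

Consider the case where Neighbor 1 reports 6, Neighbor 3 reports 17 and Neighbor 4 reports 17.
Truthful report 17: project not built, utility 0.
Report 21 instead: project built, pays 15, utility 17 - 15 = 2.
Since 2 > 0, reporting 21 is strictly better here, so truthful reporting is not dominant.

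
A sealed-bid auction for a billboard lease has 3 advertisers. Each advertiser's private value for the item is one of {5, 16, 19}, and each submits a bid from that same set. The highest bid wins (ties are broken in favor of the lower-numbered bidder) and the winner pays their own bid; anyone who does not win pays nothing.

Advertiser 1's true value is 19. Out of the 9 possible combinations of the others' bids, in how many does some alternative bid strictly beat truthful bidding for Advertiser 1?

4

Others bid (5, 5): truth gives 0; bid 5 gives 14 > 0. Violating.
Others bid (5, 16): truth gives 0; bid 16 gives 3 > 0. Violating.
Others bid (16, 5): truth gives 0; bid 16 gives 3 > 0. Violating.
Others bid (16, 16): truth gives 0; bid 16 gives 3 > 0. Violating.
Others bid (5, 19): truth gives 0; no alternative beats it.
Others bid (16, 19): truth gives 0; no alternative beats it.
(Checking all 9 profiles: 4 have a profitable deviation, 5 do not.)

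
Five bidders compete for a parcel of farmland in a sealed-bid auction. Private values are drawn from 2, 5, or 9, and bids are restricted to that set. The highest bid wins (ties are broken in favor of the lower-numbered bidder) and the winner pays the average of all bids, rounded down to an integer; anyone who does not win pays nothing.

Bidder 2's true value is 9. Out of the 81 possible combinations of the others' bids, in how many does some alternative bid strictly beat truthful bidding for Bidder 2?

8

Others bid (2, 2, 2, 2): truth gives 6; bid 5 gives 7 > 6. Violating.
Others bid (2, 2, 2, 5): truth gives 5; bid 5 gives 6 > 5. Violating.
Others bid (2, 2, 5, 2): truth gives 5; bid 5 gives 6 > 5. Violating.
Others bid (2, 2, 5, 5): truth gives 5; bid 5 gives 6 > 5. Violating.
Others bid (2, 2, 2, 9): truth gives 5; no alternative beats it.
Others bid (2, 2, 5, 9): truth gives 4; no alternative beats it.
(Checking all 81 profiles: 8 have a profitable deviation, 73 do not.)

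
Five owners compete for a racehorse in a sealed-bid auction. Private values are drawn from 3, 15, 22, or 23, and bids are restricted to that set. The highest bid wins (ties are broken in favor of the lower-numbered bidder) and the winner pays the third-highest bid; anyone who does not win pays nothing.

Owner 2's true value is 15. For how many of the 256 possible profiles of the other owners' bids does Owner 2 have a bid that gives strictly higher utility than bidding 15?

Others bid (3, 3, 3, 22): truth gives 0; bid 22 gives 12 > 0. Violating.
Others bid (3, 3, 3, 23): truth gives 0; bid 23 gives 12 > 0. Violating.
Others bid (3, 3, 22, 3): truth gives 0; bid 22 gives 12 > 0. Violating.
Others bid (3, 3, 23, 3): truth gives 0; bid 23 gives 12 > 0. Violating.
Others bid (3, 3, 3, 3): truth gives 12; no alternative beats it.
Others bid (3, 3, 3, 15): truth gives 12; no alternative beats it.
(Checking all 256 profiles: 8 have a profitable deviation, 248 do not.)

8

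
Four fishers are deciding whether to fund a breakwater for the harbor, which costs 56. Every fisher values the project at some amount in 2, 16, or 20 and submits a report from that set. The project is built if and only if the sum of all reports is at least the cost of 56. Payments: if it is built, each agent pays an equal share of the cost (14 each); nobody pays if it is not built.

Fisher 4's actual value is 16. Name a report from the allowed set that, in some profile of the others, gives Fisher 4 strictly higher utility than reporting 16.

20

Suppose Fisher 1 reports 2, Fisher 2 reports 16 and Fisher 3 reports 20.
Report 16: project not built, utility 0.
Report 20: project built, pays 14, utility 16 - 14 = 2.
So reporting 20 beats truth here (2 > 0).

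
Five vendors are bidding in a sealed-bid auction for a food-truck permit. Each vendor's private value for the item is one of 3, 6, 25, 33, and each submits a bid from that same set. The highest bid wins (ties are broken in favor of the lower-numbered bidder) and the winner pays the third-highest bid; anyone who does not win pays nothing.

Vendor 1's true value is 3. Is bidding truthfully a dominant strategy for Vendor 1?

Yes

Check each profile of the others' bids and compare truth against every alternative bid.
Others bid (3, 3, 6, 6): truth gives 0, best alternative gives -3.
Others bid (3, 6, 3, 6): truth gives 0, best alternative gives -3.
Others bid (3, 6, 6, 3): truth gives 0, best alternative gives -3.
Others bid (3, 6, 6, 6): truth gives 0, best alternative gives -3.
Others bid (6, 3, 3, 6): truth gives 0, best alternative gives -3.
Others bid (6, 3, 6, 3): truth gives 0, best alternative gives -3.
(Remaining 250 profiles checked similarly; truth is weakly best in each.)
In every case the truthful bid is at least as good as any alternative, so it is a dominant strategy.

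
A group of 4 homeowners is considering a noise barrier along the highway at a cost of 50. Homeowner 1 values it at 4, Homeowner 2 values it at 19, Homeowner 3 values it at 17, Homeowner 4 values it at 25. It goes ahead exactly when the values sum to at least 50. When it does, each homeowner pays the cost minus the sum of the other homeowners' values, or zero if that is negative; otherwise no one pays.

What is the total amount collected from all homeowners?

Total value 65 ≥ cost 50, so it is built.
Homeowner 1: others sum to 61; max(0, 50 - 61) = 0.
Homeowner 2: others sum to 46; max(0, 50 - 46) = 4.
Homeowner 3: others sum to 48; max(0, 50 - 48) = 2.
Homeowner 4: others sum to 40; max(0, 50 - 40) = 10.
Total collected = 0 + 4 + 2 + 10 = 16.

16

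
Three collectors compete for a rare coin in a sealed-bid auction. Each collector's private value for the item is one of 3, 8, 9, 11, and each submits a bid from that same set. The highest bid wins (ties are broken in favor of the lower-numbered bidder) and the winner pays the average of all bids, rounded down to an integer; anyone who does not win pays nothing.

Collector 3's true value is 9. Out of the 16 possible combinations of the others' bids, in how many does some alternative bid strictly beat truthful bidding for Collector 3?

3

Others bid (3, 3): truth gives 4; bid 8 gives 5 > 4. Violating.
Others bid (3, 9): truth gives 0; bid 11 gives 2 > 0. Violating.
Others bid (9, 3): truth gives 0; bid 11 gives 2 > 0. Violating.
Others bid (3, 8): truth gives 3; no alternative beats it.
Others bid (3, 11): truth gives 0; no alternative beats it.
(Checking all 16 profiles: 3 have a profitable deviation, 13 do not.)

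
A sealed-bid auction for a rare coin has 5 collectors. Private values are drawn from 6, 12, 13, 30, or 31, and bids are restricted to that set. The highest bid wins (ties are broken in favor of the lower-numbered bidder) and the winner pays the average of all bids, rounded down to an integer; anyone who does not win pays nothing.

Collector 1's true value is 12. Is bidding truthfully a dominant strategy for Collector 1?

No

Consider the case where Collector 2 bids 6, Collector 3 bids 6, Collector 4 bids 6 and Collector 5 bids 6.
Truthful bid 12: wins, pays 7, utility 12 - 7 = 5.
Bid 6 instead: wins, pays 6, utility 12 - 6 = 6.
Since 6 > 5, bidding 6 is strictly better here, so truthful bidding is not dominant.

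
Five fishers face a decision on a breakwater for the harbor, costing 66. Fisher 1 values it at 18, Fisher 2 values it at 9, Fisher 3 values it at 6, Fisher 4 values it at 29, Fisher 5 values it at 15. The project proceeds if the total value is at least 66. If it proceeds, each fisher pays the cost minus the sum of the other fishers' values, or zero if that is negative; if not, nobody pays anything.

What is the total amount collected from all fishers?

Total value 77 ≥ cost 66, so it is built.
Fisher 1: others sum to 59; max(0, 66 - 59) = 7.
Fisher 2: others sum to 68; max(0, 66 - 68) = 0.
Fisher 3: others sum to 71; max(0, 66 - 71) = 0.
Fisher 4: others sum to 48; max(0, 66 - 48) = 18.
Fisher 5: others sum to 62; max(0, 66 - 62) = 4.
Total collected = 7 + 0 + 0 + 18 + 4 = 29.

29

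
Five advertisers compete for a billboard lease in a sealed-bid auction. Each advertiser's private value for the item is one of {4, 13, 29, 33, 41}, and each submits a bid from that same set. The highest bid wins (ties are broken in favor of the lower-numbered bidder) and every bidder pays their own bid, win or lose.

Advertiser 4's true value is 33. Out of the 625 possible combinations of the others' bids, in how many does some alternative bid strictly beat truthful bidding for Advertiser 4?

Others bid (4, 4, 4, 4): truth gives 0; bid 13 gives 20 > 0. Violating.
Others bid (4, 4, 4, 13): truth gives 0; bid 13 gives 20 > 0. Violating.
Others bid (4, 4, 4, 29): truth gives 0; bid 29 gives 4 > 0. Violating.
Others bid (4, 4, 4, 41): truth gives -33; bid 4 gives -4 > -33. Violating.
Others bid (4, 4, 4, 33): truth gives 0; no alternative beats it.
Others bid (4, 4, 13, 33): truth gives 0; no alternative beats it.
(Checking all 625 profiles: 541 have a profitable deviation, 84 do not.)

541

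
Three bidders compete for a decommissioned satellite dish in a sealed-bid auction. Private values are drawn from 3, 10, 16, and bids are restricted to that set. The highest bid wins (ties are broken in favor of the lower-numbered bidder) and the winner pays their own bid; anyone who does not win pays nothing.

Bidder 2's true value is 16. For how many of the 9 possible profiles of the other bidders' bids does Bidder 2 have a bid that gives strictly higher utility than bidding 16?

2

Others bid (3, 3): truth gives 0; bid 10 gives 6 > 0. Violating.
Others bid (3, 10): truth gives 0; bid 10 gives 6 > 0. Violating.
Others bid (3, 16): truth gives 0; no alternative beats it.
Others bid (10, 3): truth gives 0; no alternative beats it.
(Checking all 9 profiles: 2 have a profitable deviation, 7 do not.)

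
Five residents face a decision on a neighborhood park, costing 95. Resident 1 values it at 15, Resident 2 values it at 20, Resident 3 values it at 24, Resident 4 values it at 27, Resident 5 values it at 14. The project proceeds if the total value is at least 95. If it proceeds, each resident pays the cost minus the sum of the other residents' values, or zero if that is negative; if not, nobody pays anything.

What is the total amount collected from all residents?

Total value 100 ≥ cost 95, so it is built.
Resident 1: others sum to 85; max(0, 95 - 85) = 10.
Resident 2: others sum to 80; max(0, 95 - 80) = 15.
Resident 3: others sum to 76; max(0, 95 - 76) = 19.
Resident 4: others sum to 73; max(0, 95 - 73) = 22.
Resident 5: others sum to 86; max(0, 95 - 86) = 9.
Total collected = 10 + 15 + 19 + 22 + 9 = 75.

75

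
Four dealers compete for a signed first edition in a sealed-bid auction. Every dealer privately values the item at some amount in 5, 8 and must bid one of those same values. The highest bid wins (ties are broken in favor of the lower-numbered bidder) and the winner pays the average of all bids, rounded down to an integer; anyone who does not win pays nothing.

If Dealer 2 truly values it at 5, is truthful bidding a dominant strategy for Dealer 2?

Yes

Check each profile of the others' bids and compare truth against every alternative bid.
Others bid (5, 8, 8): truth gives 0, best alternative gives -2.
Others bid (5, 5, 8): truth gives 0, best alternative gives -1.
Others bid (5, 8, 5): truth gives 0, best alternative gives -1.
Others bid (5, 5, 5): truth gives 0, best alternative gives 0.
Others bid (8, 5, 5): truth gives 0, best alternative gives 0.
Others bid (8, 5, 8): truth gives 0, best alternative gives 0.
(Remaining 2 profiles checked similarly; truth is weakly best in each.)
In every case the truthful bid is at least as good as any alternative, so it is a dominant strategy.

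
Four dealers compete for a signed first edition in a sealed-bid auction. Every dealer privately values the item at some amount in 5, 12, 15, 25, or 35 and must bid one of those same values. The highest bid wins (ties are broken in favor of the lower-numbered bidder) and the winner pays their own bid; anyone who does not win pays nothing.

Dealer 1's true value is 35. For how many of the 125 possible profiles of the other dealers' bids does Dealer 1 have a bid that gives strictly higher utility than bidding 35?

Others bid (5, 5, 5): truth gives 0; bid 5 gives 30 > 0. Violating.
Others bid (5, 5, 12): truth gives 0; bid 12 gives 23 > 0. Violating.
Others bid (5, 5, 15): truth gives 0; bid 15 gives 20 > 0. Violating.
Others bid (5, 5, 25): truth gives 0; bid 25 gives 10 > 0. Violating.
Others bid (5, 5, 35): truth gives 0; no alternative beats it.
Others bid (5, 12, 35): truth gives 0; no alternative beats it.
(Checking all 125 profiles: 64 have a profitable deviation, 61 do not.)

64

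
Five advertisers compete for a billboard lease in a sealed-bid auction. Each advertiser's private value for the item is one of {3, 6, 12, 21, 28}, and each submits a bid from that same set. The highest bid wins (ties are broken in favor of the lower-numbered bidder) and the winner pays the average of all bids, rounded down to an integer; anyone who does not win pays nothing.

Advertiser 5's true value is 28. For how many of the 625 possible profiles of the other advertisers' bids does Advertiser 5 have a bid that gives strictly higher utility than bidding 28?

81

Others bid (3, 3, 3, 3): truth gives 20; bid 6 gives 25 > 20. Violating.
Others bid (3, 3, 3, 6): truth gives 20; bid 12 gives 23 > 20. Violating.
Others bid (3, 3, 3, 12): truth gives 19; bid 21 gives 20 > 19. Violating.
Others bid (3, 3, 6, 3): truth gives 20; bid 12 gives 23 > 20. Violating.
Others bid (3, 3, 3, 21): truth gives 17; no alternative beats it.
Others bid (3, 3, 3, 28): truth gives 0; no alternative beats it.
(Checking all 625 profiles: 81 have a profitable deviation, 544 do not.)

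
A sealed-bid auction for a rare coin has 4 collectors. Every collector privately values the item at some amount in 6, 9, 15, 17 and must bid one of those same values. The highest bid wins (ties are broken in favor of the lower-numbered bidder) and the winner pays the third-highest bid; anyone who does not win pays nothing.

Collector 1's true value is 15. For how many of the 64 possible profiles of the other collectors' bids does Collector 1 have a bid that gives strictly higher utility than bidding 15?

Others bid (6, 6, 17): truth gives 0; bid 17 gives 9 > 0. Violating.
Others bid (6, 9, 17): truth gives 0; bid 17 gives 6 > 0. Violating.
Others bid (6, 17, 6): truth gives 0; bid 17 gives 9 > 0. Violating.
Others bid (6, 17, 9): truth gives 0; bid 17 gives 6 > 0. Violating.
Others bid (6, 6, 6): truth gives 9; no alternative beats it.
Others bid (6, 6, 9): truth gives 9; no alternative beats it.
(Checking all 64 profiles: 12 have a profitable deviation, 52 do not.)

12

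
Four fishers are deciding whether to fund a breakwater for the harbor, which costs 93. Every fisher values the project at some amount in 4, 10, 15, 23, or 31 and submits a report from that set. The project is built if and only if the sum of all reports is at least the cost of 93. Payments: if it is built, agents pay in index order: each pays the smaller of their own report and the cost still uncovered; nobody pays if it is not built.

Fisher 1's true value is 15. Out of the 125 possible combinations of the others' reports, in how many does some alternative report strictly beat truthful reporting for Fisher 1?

4

Others report (23, 31, 31): truth gives 0; report 10 gives 5 > 0. Violating.
Others report (31, 23, 31): truth gives 0; report 10 gives 5 > 0. Violating.
Others report (31, 31, 23): truth gives 0; report 10 gives 5 > 0. Violating.
Others report (31, 31, 31): truth gives 0; report 4 gives 11 > 0. Violating.
Others report (4, 4, 4): truth gives 0; no alternative beats it.
Others report (4, 4, 10): truth gives 0; no alternative beats it.
(Checking all 125 profiles: 4 have a profitable deviation, 121 do not.)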